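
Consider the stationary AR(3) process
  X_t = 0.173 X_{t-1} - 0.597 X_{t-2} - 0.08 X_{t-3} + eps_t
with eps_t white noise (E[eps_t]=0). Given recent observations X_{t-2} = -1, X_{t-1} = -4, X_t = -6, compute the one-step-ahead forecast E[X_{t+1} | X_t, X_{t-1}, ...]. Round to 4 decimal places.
E[X_{t+1} \mid \mathcal F_t] = 1.4300

For an AR(p) model X_t = c + sum_i phi_i X_{t-i} + eps_t, the
one-step-ahead conditional mean is
  E[X_{t+1} | X_t, ...] = c + sum_i phi_i X_{t+1-i}.
Substitute known values:
  E[X_{t+1} | ...] = (0.173) * (-6) + (-0.597) * (-4) + (-0.08) * (-1)
                   = 1.4300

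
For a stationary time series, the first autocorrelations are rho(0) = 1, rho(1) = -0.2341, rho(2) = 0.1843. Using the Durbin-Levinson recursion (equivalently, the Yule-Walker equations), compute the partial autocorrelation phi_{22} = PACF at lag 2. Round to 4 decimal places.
\phi_{22} = 0.1370

The PACF at lag k is phi_{kk}, the last component of the solution
to the Yule-Walker system G_k phi = r_k where
  (G_k)_{ij} = rho(|i - j|), (r_k)_i = rho(i), i,j = 1..k.
Equivalently, Durbin-Levinson gives phi_{kk} iteratively:
  phi_{11} = rho(1)
  phi_{kk} = [rho(k) - sum_{j=1..k-1} phi_{k-1,j} rho(k-j)]
            / [1 - sum_{j=1..k-1} phi_{k-1,j} rho(j)],
  phi_{k,j} = phi_{k-1,j} - phi_{kk} phi_{k-1,k-j},  j = 1..k-1.
Step k = 1:
  phi_11 = rho(1) = -0.2341.
Step k = 2:
  phi_22 = [rho(2) - phi_11 rho(1)] / [1 - phi_11 rho(1)] = [0.1843 - (-0.2341)(-0.2341)] / [1 - (-0.2341)(-0.2341)]
         = 0.12949719 / 0.94519719 = 0.137.
Therefore phi_{22} = 0.1370.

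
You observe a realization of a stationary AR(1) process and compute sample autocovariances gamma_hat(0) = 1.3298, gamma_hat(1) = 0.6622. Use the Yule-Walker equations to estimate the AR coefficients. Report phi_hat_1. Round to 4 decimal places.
\hat\phi_{1} = 0.4980

The Yule-Walker equations for an AR(p) process read, in matrix form,
  Gamma_p phi = r_p,   with   (Gamma_p)_{ij} = gamma(|i - j|),
                       (r_p)_i = gamma(i),   i,j = 1..p.
Substitute the sample gammas (Toeplitz matrix and right-hand side of size 1):
  Gamma_p = [[1.3298]]
  r_p     = [0.6622]
With p = 1 this is the single equation gamma(0) phi_1 = gamma(1):
  phi_hat_1 = gamma(1) / gamma(0) = 0.6622 / 1.3298 = 0.4980.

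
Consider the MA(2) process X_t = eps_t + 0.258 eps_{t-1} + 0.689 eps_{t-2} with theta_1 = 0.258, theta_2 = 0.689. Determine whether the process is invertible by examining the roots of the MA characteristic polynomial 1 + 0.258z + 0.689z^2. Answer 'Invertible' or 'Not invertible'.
\text{Invertible}

The MA(q) characteristic polynomial is P(z) = 1 + 0.258z + 0.689z^2.
Invertibility requires all roots to lie outside the unit circle, i.e. |z| > 1 for every root.
Set 1 + (0.258) z + (0.689) z^2 = 0, i.e. a z^2 + b z + c = 0 with a = 0.689, b = 0.258, c = 1.
Discriminant D = b^2 - 4ac = (0.258)^2 - 4*(0.689)*1 = 0.066564 - (2.756) = -2.689436.
D < 0, so the roots are the complex-conjugate pair z = (-b +/- i sqrt(-D)) / (2a) = -0.1872 +/- 1.1901i.
For a conjugate pair |z|^2 = z * conj(z) = (product of roots) = c/a = 1/(0.689) = 1.451379, so |z| = sqrt(1.451379) = 1.2047 for both roots.
Moduli of all roots: 1.2047, 1.2047.
All moduli strictly greater than 1? Yes.
Verdict: Invertible.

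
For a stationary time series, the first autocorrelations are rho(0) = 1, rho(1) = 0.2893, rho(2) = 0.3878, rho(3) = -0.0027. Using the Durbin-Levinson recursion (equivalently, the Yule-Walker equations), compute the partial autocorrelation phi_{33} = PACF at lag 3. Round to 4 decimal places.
\phi_{33} = -0.2130

The PACF at lag k is phi_{kk}, the last component of the solution
to the Yule-Walker system G_k phi = r_k where
  (G_k)_{ij} = rho(|i - j|), (r_k)_i = rho(i), i,j = 1..k.
Equivalently, Durbin-Levinson gives phi_{kk} iteratively:
  phi_{11} = rho(1)
  phi_{kk} = [rho(k) - sum_{j=1..k-1} phi_{k-1,j} rho(k-j)]
            / [1 - sum_{j=1..k-1} phi_{k-1,j} rho(j)],
  phi_{k,j} = phi_{k-1,j} - phi_{kk} phi_{k-1,k-j},  j = 1..k-1.
Step k = 1:
  phi_11 = rho(1) = 0.2893.
Step k = 2:
  phi_22 = [rho(2) - phi_11 rho(1)] / [1 - phi_11 rho(1)] = [0.3878 - (0.2893)(0.2893)] / [1 - (0.2893)(0.2893)]
         = 0.30410551 / 0.91630551 = 0.331882.
  Update: phi_21 = phi_11 - phi_22 phi_11 = 0.2893 - (0.331882)(0.2893) = 0.193286.
Step k = 3:
  phi_33 = [rho(3) - phi_21 rho(2) - phi_22 rho(1)] / [1 - phi_21 rho(1) - phi_22 rho(2)]
    numerator   = -0.0027 - (0.193286)(0.3878) - (0.331882)(0.2893) = -0.17367002
    denominator = 1 - (0.193286)(0.2893) - (0.331882)(0.3878) = 0.8153783
  phi_33 = -0.17367002 / 0.8153783 = -0.213.
Therefore phi_{33} = -0.2130.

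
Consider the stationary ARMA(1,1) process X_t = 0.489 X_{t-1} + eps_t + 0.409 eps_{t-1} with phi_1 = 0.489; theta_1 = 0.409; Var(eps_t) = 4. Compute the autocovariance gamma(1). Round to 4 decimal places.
\gamma(1) = 5.6650

Multiply the model equation by X_{t-k} and take expectations. With theta_0 = psi_0 = 1 and psi_j the MA(infinity) weights, this gives
  gamma(k) - sum_i phi_i gamma(k-i) = c_k,
  c_k = sigma^2 * sum_{j=k..q} theta_j psi_{j-k}   (c_k = 0 for k > q),
using gamma(-m) = gamma(m).
psi-weights needed (psi_j = theta_j + sum_i phi_i psi_{j-i}):
  psi_1 = theta_1 + phi_1 = 0.409 + (0.489) = 0.898
Right-hand sides:
  c_0 = sigma^2 (1 + theta_1 psi_1) = 4 * (1 + (0.409)(0.898)) = 4 * 1.367282 = 5.469128
  c_1 = sigma^2 theta_1 = 4 * (0.409) = 1.636
  c_2 = 0
Equations for k = 0 and k = 1 (AR order 1):
  gamma(0) = phi_1 gamma(1) + c_0
  gamma(1) = phi_1 gamma(0) + c_1
Substituting the second into the first: gamma(0) (1 - phi_1^2) = c_0 + phi_1 c_1, so
  gamma(0) = (c_0 + phi_1 c_1) / (1 - phi_1^2) = (5.469128 + (0.489)(1.636)) / (1 - (0.489)^2) = 6.269132 / 0.760879 = 8.239328.
  gamma(1) = phi_1 gamma(0) + c_1 = (0.489)(8.239328) + (1.636) = 5.665032.
Therefore gamma(1) = 5.6650 (to 4 decimal places).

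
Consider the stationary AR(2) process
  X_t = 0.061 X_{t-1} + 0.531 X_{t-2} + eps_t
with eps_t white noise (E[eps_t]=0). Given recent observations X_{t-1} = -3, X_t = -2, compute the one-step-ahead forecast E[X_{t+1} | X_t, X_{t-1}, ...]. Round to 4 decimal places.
E[X_{t+1} \mid \mathcal F_t] = -1.7150

For an AR(p) model X_t = c + sum_i phi_i X_{t-i} + eps_t, the
one-step-ahead conditional mean is
  E[X_{t+1} | X_t, ...] = c + sum_i phi_i X_{t+1-i}.
Substitute known values:
  E[X_{t+1} | ...] = (0.061) * (-2) + (0.531) * (-3)
                   = -1.7150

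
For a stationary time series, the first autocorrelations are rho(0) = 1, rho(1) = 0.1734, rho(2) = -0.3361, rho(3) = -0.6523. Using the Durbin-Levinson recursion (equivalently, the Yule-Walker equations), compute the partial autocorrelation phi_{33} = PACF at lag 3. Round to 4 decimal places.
\phi_{33} = -0.6091

The PACF at lag k is phi_{kk}, the last component of the solution
to the Yule-Walker system G_k phi = r_k where
  (G_k)_{ij} = rho(|i - j|), (r_k)_i = rho(i), i,j = 1..k.
Equivalently, Durbin-Levinson gives phi_{kk} iteratively:
  phi_{11} = rho(1)
  phi_{kk} = [rho(k) - sum_{j=1..k-1} phi_{k-1,j} rho(k-j)]
            / [1 - sum_{j=1..k-1} phi_{k-1,j} rho(j)],
  phi_{k,j} = phi_{k-1,j} - phi_{kk} phi_{k-1,k-j},  j = 1..k-1.
Step k = 1:
  phi_11 = rho(1) = 0.1734.
Step k = 2:
  phi_22 = [rho(2) - phi_11 rho(1)] / [1 - phi_11 rho(1)] = [-0.3361 - (0.1734)(0.1734)] / [1 - (0.1734)(0.1734)]
         = -0.36616756 / 0.96993244 = -0.377519.
  Update: phi_21 = phi_11 - phi_22 phi_11 = 0.1734 - (-0.377519)(0.1734) = 0.238862.
Step k = 3:
  phi_33 = [rho(3) - phi_21 rho(2) - phi_22 rho(1)] / [1 - phi_21 rho(1) - phi_22 rho(2)]
    numerator   = -0.6523 - (0.238862)(-0.3361) - (-0.377519)(0.1734) = -0.50655684
    denominator = 1 - (0.238862)(0.1734) - (-0.377519)(-0.3361) = 0.83169737
  phi_33 = -0.50655684 / 0.83169737 = -0.6091.
Therefore phi_{33} = -0.6091.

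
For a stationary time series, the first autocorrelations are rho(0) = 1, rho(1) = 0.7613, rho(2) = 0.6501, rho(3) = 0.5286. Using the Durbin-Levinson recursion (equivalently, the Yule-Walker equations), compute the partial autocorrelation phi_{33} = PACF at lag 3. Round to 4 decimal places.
\phi_{33} = -0.0269

The PACF at lag k is phi_{kk}, the last component of the solution
to the Yule-Walker system G_k phi = r_k where
  (G_k)_{ij} = rho(|i - j|), (r_k)_i = rho(i), i,j = 1..k.
Equivalently, Durbin-Levinson gives phi_{kk} iteratively:
  phi_{11} = rho(1)
  phi_{kk} = [rho(k) - sum_{j=1..k-1} phi_{k-1,j} rho(k-j)]
            / [1 - sum_{j=1..k-1} phi_{k-1,j} rho(j)],
  phi_{k,j} = phi_{k-1,j} - phi_{kk} phi_{k-1,k-j},  j = 1..k-1.
Step k = 1:
  phi_11 = rho(1) = 0.7613.
Step k = 2:
  phi_22 = [rho(2) - phi_11 rho(1)] / [1 - phi_11 rho(1)] = [0.6501 - (0.7613)(0.7613)] / [1 - (0.7613)(0.7613)]
         = 0.07052231 / 0.42042231 = 0.167742.
  Update: phi_21 = phi_11 - phi_22 phi_11 = 0.7613 - (0.167742)(0.7613) = 0.633598.
Step k = 3:
  phi_33 = [rho(3) - phi_21 rho(2) - phi_22 rho(1)] / [1 - phi_21 rho(1) - phi_22 rho(2)]
    numerator   = 0.5286 - (0.633598)(0.6501) - (0.167742)(0.7613) = -0.01100395
    denominator = 1 - (0.633598)(0.7613) - (0.167742)(0.6501) = 0.40859279
  phi_33 = -0.01100395 / 0.40859279 = -0.0269.
Therefore phi_{33} = -0.0269.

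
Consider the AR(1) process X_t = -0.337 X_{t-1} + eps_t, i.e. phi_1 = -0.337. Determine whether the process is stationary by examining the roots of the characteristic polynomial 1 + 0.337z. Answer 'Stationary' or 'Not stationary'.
\text{Stationary}

The AR(p) characteristic polynomial is P(z) = 1 + 0.337z.
Stationarity requires all roots to lie outside the unit circle, i.e. |z| > 1 for every root.
This is linear in z: 1 + (0.337) z = 0  =>  z = -1/(0.337) = -2.967359,  |z| = 2.967359.
Moduli of all roots: 2.9674.
All moduli strictly greater than 1? Yes.
Verdict: Stationary.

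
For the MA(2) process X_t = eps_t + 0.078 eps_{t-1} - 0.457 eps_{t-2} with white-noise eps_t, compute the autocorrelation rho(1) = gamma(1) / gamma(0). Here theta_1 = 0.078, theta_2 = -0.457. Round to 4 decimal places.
\rho(1) = 0.0349

For an MA(q) process with theta_0 = 1, the autocovariance is
  gamma(k) = sigma^2 * sum_{i=0..q-k} theta_i * theta_{i+k},
and rho(k) = gamma(k) / gamma(0). Sigma^2 cancels.
  numerator   = (1)*(0.078) + (0.078)*(-0.457) = 0.042354.
  denominator = (1)^2 + (0.078)^2 + (-0.457)^2 = 1.214933.
  rho(1) = 0.042354 / 1.214933 = 0.0349.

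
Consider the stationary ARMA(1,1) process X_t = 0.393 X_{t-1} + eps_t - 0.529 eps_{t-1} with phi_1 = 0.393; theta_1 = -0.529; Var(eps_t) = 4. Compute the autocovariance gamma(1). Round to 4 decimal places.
\gamma(1) = -0.5096

Multiply the model equation by X_{t-k} and take expectations. With theta_0 = psi_0 = 1 and psi_j the MA(infinity) weights, this gives
  gamma(k) - sum_i phi_i gamma(k-i) = c_k,
  c_k = sigma^2 * sum_{j=k..q} theta_j psi_{j-k}   (c_k = 0 for k > q),
using gamma(-m) = gamma(m).
psi-weights needed (psi_j = theta_j + sum_i phi_i psi_{j-i}):
  psi_1 = theta_1 + phi_1 = -0.529 + (0.393) = -0.136
Right-hand sides:
  c_0 = sigma^2 (1 + theta_1 psi_1) = 4 * (1 + (-0.529)(-0.136)) = 4 * 1.071944 = 4.287776
  c_1 = sigma^2 theta_1 = 4 * (-0.529) = -2.116
  c_2 = 0
Equations for k = 0 and k = 1 (AR order 1):
  gamma(0) = phi_1 gamma(1) + c_0
  gamma(1) = phi_1 gamma(0) + c_1
Substituting the second into the first: gamma(0) (1 - phi_1^2) = c_0 + phi_1 c_1, so
  gamma(0) = (c_0 + phi_1 c_1) / (1 - phi_1^2) = (4.287776 + (0.393)(-2.116)) / (1 - (0.393)^2) = 3.456188 / 0.845551 = 4.087498.
  gamma(1) = phi_1 gamma(0) + c_1 = (0.393)(4.087498) + (-2.116) = -0.509613.
Therefore gamma(1) = -0.5096 (to 4 decimal places).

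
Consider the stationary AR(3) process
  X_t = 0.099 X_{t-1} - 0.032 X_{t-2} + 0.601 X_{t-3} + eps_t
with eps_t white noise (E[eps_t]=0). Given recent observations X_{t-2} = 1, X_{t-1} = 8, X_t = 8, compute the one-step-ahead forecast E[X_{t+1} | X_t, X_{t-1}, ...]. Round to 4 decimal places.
E[X_{t+1} \mid \mathcal F_t] = 1.1370

For an AR(p) model X_t = c + sum_i phi_i X_{t-i} + eps_t, the
one-step-ahead conditional mean is
  E[X_{t+1} | X_t, ...] = c + sum_i phi_i X_{t+1-i}.
Substitute known values:
  E[X_{t+1} | ...] = (0.099) * (8) + (-0.032) * (8) + (0.601) * (1)
                   = 1.1370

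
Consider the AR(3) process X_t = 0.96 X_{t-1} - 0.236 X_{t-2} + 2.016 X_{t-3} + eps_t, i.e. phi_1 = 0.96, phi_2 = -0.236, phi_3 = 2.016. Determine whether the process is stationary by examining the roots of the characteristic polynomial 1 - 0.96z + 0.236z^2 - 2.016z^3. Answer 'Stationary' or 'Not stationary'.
\text{Not stationary}

The AR(p) characteristic polynomial is P(z) = 1 - 0.96z + 0.236z^2 - 2.016z^3.
Stationarity requires all roots to lie outside the unit circle, i.e. |z| > 1 for every root.
Degree 3: look for a simple real root z0 first, then factor out (1 - z/z0) and solve the remaining quadratic.
Testing z0 = 0.625: P(0.625) = 1 + (-0.96)(0.625) + (0.236)(0.625)^2 + (-2.016)(0.625)^3
  = 1 + (-0.6) + (0.092187) + (-0.492188) = 0.  So z_0 = 0.625 is a root, |z_0| = 0.625.
Divide out the factor (1 - 1.6 z) = (1 - z/z0) (since 1/z0 = 1.6):
  P(z) = (1 - 1.6 z)(1 + (0.64) z + (1.26) z^2)
  [check: z-coef 0.64 - (1.6) = -0.96; z^2-coef 1.26 - (1.6)(0.64) = 0.236; z^3-coef -(1.6)(1.26) = -2.016.]
Remaining roots from the quadratic factor 1 + (0.64) z + (1.26) z^2:
  Set 1 + (0.64) z + (1.26) z^2 = 0, i.e. a z^2 + b z + c = 0 with a = 1.26, b = 0.64, c = 1.
  Discriminant D = b^2 - 4ac = (0.64)^2 - 4*(1.26)*1 = 0.4096 - (5.04) = -4.6304.
  D < 0, so the roots are the complex-conjugate pair z = (-b +/- i sqrt(-D)) / (2a) = -0.254 +/- 0.8539i.
  For a conjugate pair |z|^2 = z * conj(z) = (product of roots) = c/a = 1/(1.26) = 0.793651, so |z| = sqrt(0.793651) = 0.8909 for both roots.
Moduli of all roots: 0.6250, 0.8909, 0.8909.
All moduli strictly greater than 1? No.
Verdict: Not stationary.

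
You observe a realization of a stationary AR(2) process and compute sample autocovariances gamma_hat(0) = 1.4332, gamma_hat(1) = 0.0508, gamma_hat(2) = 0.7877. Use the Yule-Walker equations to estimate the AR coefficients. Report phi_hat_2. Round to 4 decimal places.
\hat\phi_{2} = 0.5490

The Yule-Walker equations for an AR(p) process read, in matrix form,
  Gamma_p phi = r_p,   with   (Gamma_p)_{ij} = gamma(|i - j|),
                       (r_p)_i = gamma(i),   i,j = 1..p.
Substitute the sample gammas (Toeplitz matrix and right-hand side of size 2):
  Gamma_p = [[1.4332, 0.0508], [0.0508, 1.4332]]
  r_p     = [0.0508, 0.7877]
Written out:
  1.4332 phi_1 + 0.0508 phi_2 = 0.0508
  0.0508 phi_1 + 1.4332 phi_2 = 0.7877
Solve by Cramer's rule:
  det = gamma(0)^2 - gamma(1)^2 = (1.4332)^2 - (0.0508)^2 = 2.05406224 - 0.00258064 = 2.0514816
  phi_hat_1 = [gamma(1) gamma(0) - gamma(1) gamma(2)] / det = [(0.0508)(1.4332) - (0.0508)(0.7877)] / 2.0514816 = 0.0327914 / 2.0514816 = 0.016
  phi_hat_2 = [gamma(0) gamma(2) - gamma(1)^2] / det = [(1.4332)(0.7877) - (0.0508)^2] / 2.0514816 = 1.126351 / 2.0514816 = 0.549
So phi_hat = [0.0160, 0.5490].
Therefore phi_hat_2 = 0.5490.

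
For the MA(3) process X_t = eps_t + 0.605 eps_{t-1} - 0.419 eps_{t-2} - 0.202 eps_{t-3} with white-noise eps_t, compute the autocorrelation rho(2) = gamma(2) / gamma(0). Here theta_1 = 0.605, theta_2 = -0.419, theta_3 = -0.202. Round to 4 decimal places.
\rho(2) = -0.3420

For an MA(q) process with theta_0 = 1, the autocovariance is
  gamma(k) = sigma^2 * sum_{i=0..q-k} theta_i * theta_{i+k},
and rho(k) = gamma(k) / gamma(0). Sigma^2 cancels.
  numerator   = (1)*(-0.419) + (0.605)*(-0.202) = -0.54121.
  denominator = (1)^2 + (0.605)^2 + (-0.419)^2 + (-0.202)^2 = 1.58239.
  rho(2) = -0.54121 / 1.58239 = -0.3420.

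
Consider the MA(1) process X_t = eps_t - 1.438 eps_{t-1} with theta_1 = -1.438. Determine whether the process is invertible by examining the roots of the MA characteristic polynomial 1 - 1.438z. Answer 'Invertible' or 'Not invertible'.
\text{Not invertible}

The MA(q) characteristic polynomial is P(z) = 1 - 1.438z.
Invertibility requires all roots to lie outside the unit circle, i.e. |z| > 1 for every root.
This is linear in z: 1 + (-1.438) z = 0  =>  z = -1/(-1.438) = 0.69541,  |z| = 0.69541.
Moduli of all roots: 0.6954.
All moduli strictly greater than 1? No.
Verdict: Not invertible.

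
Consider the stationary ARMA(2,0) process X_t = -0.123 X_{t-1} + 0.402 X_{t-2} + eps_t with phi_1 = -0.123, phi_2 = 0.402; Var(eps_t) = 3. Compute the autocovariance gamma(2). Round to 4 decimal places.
\gamma(2) = 1.5965

Multiply the model equation by X_{t-k} and take expectations. With theta_0 = psi_0 = 1 and psi_j the MA(infinity) weights, this gives
  gamma(k) - sum_i phi_i gamma(k-i) = c_k,
  c_k = sigma^2 * sum_{j=k..q} theta_j psi_{j-k}   (c_k = 0 for k > q),
using gamma(-m) = gamma(m).
Pure AR (q = 0): c_0 = sigma^2 = 3, c_k = 0 for k >= 1.
Equations for k = 0, 1, 2 (AR order 2, c_2 = 0):
  (E0) gamma(0) = phi_1 gamma(1) + phi_2 gamma(2) + c_0
  (E1) gamma(1) = phi_1 gamma(0) + phi_2 gamma(1) + c_1
  (E2) gamma(2) = phi_1 gamma(1) + phi_2 gamma(0)
From (E1): gamma(1) = A gamma(0) + B with
  A = phi_1 / (1 - phi_2) = -0.123 / 0.598 = -0.205686,   B = c_1 / (1 - phi_2) = 0 / 0.598 = 0.
Insert (E2) into (E0): gamma(0) (1 - phi_2^2) = phi_1 (1 + phi_2) gamma(1) + c_0.
  phi_1 (1 + phi_2) = (-0.123)(1.402) = -0.172446,   1 - phi_2^2 = 0.838396.
Replace gamma(1) by A gamma(0) + B and collect gamma(0):
  gamma(0) [0.838396 - (-0.172446)(-0.205686)] = c_0 = 3
  gamma(0) * 0.802926 = 3
  gamma(0) = 3 / 0.802926 = 3.736333.
  gamma(1) = A gamma(0) = (-0.205686)(3.736333) = -0.76851.
  gamma(2) = phi_1 gamma(1) + phi_2 gamma(0) = (-0.123)(-0.76851) + (0.402)(3.736333) = 1.596532.
Therefore gamma(2) = 1.5965 (to 4 decimal places).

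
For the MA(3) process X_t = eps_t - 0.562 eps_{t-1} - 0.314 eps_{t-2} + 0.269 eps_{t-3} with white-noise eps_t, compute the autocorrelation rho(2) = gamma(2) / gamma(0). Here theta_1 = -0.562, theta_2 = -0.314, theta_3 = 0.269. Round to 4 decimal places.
\rho(2) = -0.3129

For an MA(q) process with theta_0 = 1, the autocovariance is
  gamma(k) = sigma^2 * sum_{i=0..q-k} theta_i * theta_{i+k},
and rho(k) = gamma(k) / gamma(0). Sigma^2 cancels.
  numerator   = (1)*(-0.314) + (-0.562)*(0.269) = -0.465178.
  denominator = (1)^2 + (-0.562)^2 + (-0.314)^2 + (0.269)^2 = 1.486801.
  rho(2) = -0.465178 / 1.486801 = -0.3129.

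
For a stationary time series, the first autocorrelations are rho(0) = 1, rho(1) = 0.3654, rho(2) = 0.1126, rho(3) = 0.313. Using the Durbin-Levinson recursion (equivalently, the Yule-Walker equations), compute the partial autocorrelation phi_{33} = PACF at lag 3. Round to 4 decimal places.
\phi_{33} = 0.3230

The PACF at lag k is phi_{kk}, the last component of the solution
to the Yule-Walker system G_k phi = r_k where
  (G_k)_{ij} = rho(|i - j|), (r_k)_i = rho(i), i,j = 1..k.
Equivalently, Durbin-Levinson gives phi_{kk} iteratively:
  phi_{11} = rho(1)
  phi_{kk} = [rho(k) - sum_{j=1..k-1} phi_{k-1,j} rho(k-j)]
            / [1 - sum_{j=1..k-1} phi_{k-1,j} rho(j)],
  phi_{k,j} = phi_{k-1,j} - phi_{kk} phi_{k-1,k-j},  j = 1..k-1.
Step k = 1:
  phi_11 = rho(1) = 0.3654.
Step k = 2:
  phi_22 = [rho(2) - phi_11 rho(1)] / [1 - phi_11 rho(1)] = [0.1126 - (0.3654)(0.3654)] / [1 - (0.3654)(0.3654)]
         = -0.02091716 / 0.86648284 = -0.02414.
  Update: phi_21 = phi_11 - phi_22 phi_11 = 0.3654 - (-0.02414)(0.3654) = 0.374221.
Step k = 3:
  phi_33 = [rho(3) - phi_21 rho(2) - phi_22 rho(1)] / [1 - phi_21 rho(1) - phi_22 rho(2)]
    numerator   = 0.313 - (0.374221)(0.1126) - (-0.02414)(0.3654) = 0.2796836
    denominator = 1 - (0.374221)(0.3654) - (-0.02414)(0.1126) = 0.86597789
  phi_33 = 0.2796836 / 0.86597789 = 0.323.
Therefore phi_{33} = 0.3230.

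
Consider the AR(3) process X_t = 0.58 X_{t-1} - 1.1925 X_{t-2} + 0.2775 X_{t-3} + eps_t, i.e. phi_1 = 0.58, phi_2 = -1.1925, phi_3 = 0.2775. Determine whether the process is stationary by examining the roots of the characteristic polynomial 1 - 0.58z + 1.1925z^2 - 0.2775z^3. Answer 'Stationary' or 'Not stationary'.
\text{Not stationary}

The AR(p) characteristic polynomial is P(z) = 1 - 0.58z + 1.1925z^2 - 0.2775z^3.
Stationarity requires all roots to lie outside the unit circle, i.e. |z| > 1 for every root.
Degree 3: look for a simple real root z0 first, then factor out (1 - z/z0) and solve the remaining quadratic.
Testing z0 = 4: P(4) = 1 + (-0.58)(4) + (1.1925)(4)^2 + (-0.2775)(4)^3
  = 1 + (-2.32) + (19.08) + (-17.76) = 0.  So z_0 = 4 is a root, |z_0| = 4.
Divide out the factor (1 - 0.25 z) = (1 - z/z0) (since 1/z0 = 0.25):
  P(z) = (1 - 0.25 z)(1 + (-0.33) z + (1.11) z^2)
  [check: z-coef -0.33 - (0.25) = -0.58; z^2-coef 1.11 - (0.25)(-0.33) = 1.1925; z^3-coef -(0.25)(1.11) = -0.2775.]
Remaining roots from the quadratic factor 1 + (-0.33) z + (1.11) z^2:
  Set 1 + (-0.33) z + (1.11) z^2 = 0, i.e. a z^2 + b z + c = 0 with a = 1.11, b = -0.33, c = 1.
  Discriminant D = b^2 - 4ac = (-0.33)^2 - 4*(1.11)*1 = 0.1089 - (4.44) = -4.3311.
  D < 0, so the roots are the complex-conjugate pair z = (-b +/- i sqrt(-D)) / (2a) = 0.1486 +/- 0.9374i.
  For a conjugate pair |z|^2 = z * conj(z) = (product of roots) = c/a = 1/(1.11) = 0.900901, so |z| = sqrt(0.900901) = 0.9492 for both roots.
Moduli of all roots: 4.0000, 0.9492, 0.9492.
All moduli strictly greater than 1? No.
Verdict: Not stationary.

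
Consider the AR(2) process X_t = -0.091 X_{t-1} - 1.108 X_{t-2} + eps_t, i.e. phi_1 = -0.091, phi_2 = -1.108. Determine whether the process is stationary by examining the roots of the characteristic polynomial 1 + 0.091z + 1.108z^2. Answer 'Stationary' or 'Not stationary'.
\text{Not stationary}

The AR(p) characteristic polynomial is P(z) = 1 + 0.091z + 1.108z^2.
Stationarity requires all roots to lie outside the unit circle, i.e. |z| > 1 for every root.
Set 1 + (0.091) z + (1.108) z^2 = 0, i.e. a z^2 + b z + c = 0 with a = 1.108, b = 0.091, c = 1.
Discriminant D = b^2 - 4ac = (0.091)^2 - 4*(1.108)*1 = 0.008281 - (4.432) = -4.423719.
D < 0, so the roots are the complex-conjugate pair z = (-b +/- i sqrt(-D)) / (2a) = -0.0411 +/- 0.9491i.
For a conjugate pair |z|^2 = z * conj(z) = (product of roots) = c/a = 1/(1.108) = 0.902527, so |z| = sqrt(0.902527) = 0.95 for both roots.
Moduli of all roots: 0.9500, 0.9500.
All moduli strictly greater than 1? No.
Verdict: Not stationary.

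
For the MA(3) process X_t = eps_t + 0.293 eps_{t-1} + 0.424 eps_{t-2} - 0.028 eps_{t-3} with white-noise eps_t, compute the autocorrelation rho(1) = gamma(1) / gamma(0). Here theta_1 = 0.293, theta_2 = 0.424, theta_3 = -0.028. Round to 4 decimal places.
\rho(1) = 0.3201

For an MA(q) process with theta_0 = 1, the autocovariance is
  gamma(k) = sigma^2 * sum_{i=0..q-k} theta_i * theta_{i+k},
and rho(k) = gamma(k) / gamma(0). Sigma^2 cancels.
  numerator   = (1)*(0.293) + (0.293)*(0.424) + (0.424)*(-0.028) = 0.40536.
  denominator = (1)^2 + (0.293)^2 + (0.424)^2 + (-0.028)^2 = 1.266409.
  rho(1) = 0.40536 / 1.266409 = 0.3201.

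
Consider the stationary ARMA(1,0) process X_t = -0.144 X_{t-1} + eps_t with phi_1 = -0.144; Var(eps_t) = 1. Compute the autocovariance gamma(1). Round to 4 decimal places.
\gamma(1) = -0.1470

Multiply the model equation by X_{t-k} and take expectations. With theta_0 = psi_0 = 1 and psi_j the MA(infinity) weights, this gives
  gamma(k) - sum_i phi_i gamma(k-i) = c_k,
  c_k = sigma^2 * sum_{j=k..q} theta_j psi_{j-k}   (c_k = 0 for k > q),
using gamma(-m) = gamma(m).
Pure AR (q = 0): c_0 = sigma^2 = 1, c_k = 0 for k >= 1.
Equations for k = 0 and k = 1 (AR order 1):
  gamma(0) = phi_1 gamma(1) + c_0
  gamma(1) = phi_1 gamma(0) + c_1
Substituting the second into the first: gamma(0) (1 - phi_1^2) = c_0 + phi_1 c_1, so
  gamma(0) = c_0 / (1 - phi_1^2) = 1 / (1 - (-0.144)^2) = 1 / 0.979264 = 1.021175.
  gamma(1) = phi_1 gamma(0) = (-0.144)(1.021175) = -0.147049.
Therefore gamma(1) = -0.1470 (to 4 decimal places).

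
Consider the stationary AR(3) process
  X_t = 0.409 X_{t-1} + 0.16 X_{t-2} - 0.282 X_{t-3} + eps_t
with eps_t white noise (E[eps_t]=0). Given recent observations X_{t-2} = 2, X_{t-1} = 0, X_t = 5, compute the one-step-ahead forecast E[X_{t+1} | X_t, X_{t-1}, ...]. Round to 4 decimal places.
E[X_{t+1} \mid \mathcal F_t] = 1.4810

For an AR(p) model X_t = c + sum_i phi_i X_{t-i} + eps_t, the
one-step-ahead conditional mean is
  E[X_{t+1} | X_t, ...] = c + sum_i phi_i X_{t+1-i}.
Substitute known values:
  E[X_{t+1} | ...] = (0.409) * (5) + (0.16) * (0) + (-0.282) * (2)
                   = 1.4810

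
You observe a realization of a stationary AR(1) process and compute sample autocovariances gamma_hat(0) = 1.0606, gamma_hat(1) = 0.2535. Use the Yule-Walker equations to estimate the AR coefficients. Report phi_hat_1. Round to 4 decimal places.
\hat\phi_{1} = 0.2390

The Yule-Walker equations for an AR(p) process read, in matrix form,
  Gamma_p phi = r_p,   with   (Gamma_p)_{ij} = gamma(|i - j|),
                       (r_p)_i = gamma(i),   i,j = 1..p.
Substitute the sample gammas (Toeplitz matrix and right-hand side of size 1):
  Gamma_p = [[1.0606]]
  r_p     = [0.2535]
With p = 1 this is the single equation gamma(0) phi_1 = gamma(1):
  phi_hat_1 = gamma(1) / gamma(0) = 0.2535 / 1.0606 = 0.2390.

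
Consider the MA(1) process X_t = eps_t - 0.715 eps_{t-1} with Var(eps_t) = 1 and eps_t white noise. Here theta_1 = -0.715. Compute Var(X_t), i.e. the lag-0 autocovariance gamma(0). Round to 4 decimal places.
\gamma(0) = 1.5112

For an MA(q) process X_t = eps_t + sum_i theta_i eps_{t-i} with
Var(eps_t) = sigma^2, the variance is
  gamma(0) = sigma^2 * (1 + sum_i theta_i^2).
  sum_i theta_i^2 = (-0.715)^2 = 0.511225.
  gamma(0) = 1 * (1 + 0.511225) = 1 * 1.511225 = 1.511225, which rounds to 1.5112.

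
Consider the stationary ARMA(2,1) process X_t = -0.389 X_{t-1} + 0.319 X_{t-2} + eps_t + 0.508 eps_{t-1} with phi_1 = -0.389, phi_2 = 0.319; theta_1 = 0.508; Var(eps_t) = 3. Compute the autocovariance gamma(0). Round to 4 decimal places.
\gamma(0) = 3.3597

Multiply the model equation by X_{t-k} and take expectations. With theta_0 = psi_0 = 1 and psi_j the MA(infinity) weights, this gives
  gamma(k) - sum_i phi_i gamma(k-i) = c_k,
  c_k = sigma^2 * sum_{j=k..q} theta_j psi_{j-k}   (c_k = 0 for k > q),
using gamma(-m) = gamma(m).
psi-weights needed (psi_j = theta_j + sum_i phi_i psi_{j-i}):
  psi_1 = theta_1 + phi_1 = 0.508 + (-0.389) = 0.119
Right-hand sides:
  c_0 = sigma^2 (1 + theta_1 psi_1) = 3 * (1 + (0.508)(0.119)) = 3 * 1.060452 = 3.181356
  c_1 = sigma^2 theta_1 = 3 * (0.508) = 1.524
  c_2 = 0
Equations for k = 0, 1, 2 (AR order 2, c_2 = 0):
  (E0) gamma(0) = phi_1 gamma(1) + phi_2 gamma(2) + c_0
  (E1) gamma(1) = phi_1 gamma(0) + phi_2 gamma(1) + c_1
  (E2) gamma(2) = phi_1 gamma(1) + phi_2 gamma(0)
From (E1): gamma(1) = A gamma(0) + B with
  A = phi_1 / (1 - phi_2) = -0.389 / 0.681 = -0.571219,   B = c_1 / (1 - phi_2) = 1.524 / 0.681 = 2.237885.
Insert (E2) into (E0): gamma(0) (1 - phi_2^2) = phi_1 (1 + phi_2) gamma(1) + c_0.
  phi_1 (1 + phi_2) = (-0.389)(1.319) = -0.513091,   1 - phi_2^2 = 0.898239.
Replace gamma(1) by A gamma(0) + B and collect gamma(0):
  gamma(0) [0.898239 - (-0.513091)(-0.571219)] = (-0.513091)(2.237885) + 3.181356
  gamma(0) * 0.605152 = 2.033117
  gamma(0) = 2.033117 / 0.605152 = 3.359681.
Therefore gamma(0) = 3.3597 (to 4 decimal places).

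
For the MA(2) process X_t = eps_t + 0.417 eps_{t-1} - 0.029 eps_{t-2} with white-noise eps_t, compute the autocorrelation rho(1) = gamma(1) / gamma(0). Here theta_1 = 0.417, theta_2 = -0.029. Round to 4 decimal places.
\rho(1) = 0.3447

For an MA(q) process with theta_0 = 1, the autocovariance is
  gamma(k) = sigma^2 * sum_{i=0..q-k} theta_i * theta_{i+k},
and rho(k) = gamma(k) / gamma(0). Sigma^2 cancels.
  numerator   = (1)*(0.417) + (0.417)*(-0.029) = 0.404907.
  denominator = (1)^2 + (0.417)^2 + (-0.029)^2 = 1.17473.
  rho(1) = 0.404907 / 1.17473 = 0.3447.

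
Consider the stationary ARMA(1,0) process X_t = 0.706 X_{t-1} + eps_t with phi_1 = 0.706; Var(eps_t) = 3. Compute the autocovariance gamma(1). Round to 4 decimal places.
\gamma(1) = 4.2228

Multiply the model equation by X_{t-k} and take expectations. With theta_0 = psi_0 = 1 and psi_j the MA(infinity) weights, this gives
  gamma(k) - sum_i phi_i gamma(k-i) = c_k,
  c_k = sigma^2 * sum_{j=k..q} theta_j psi_{j-k}   (c_k = 0 for k > q),
using gamma(-m) = gamma(m).
Pure AR (q = 0): c_0 = sigma^2 = 3, c_k = 0 for k >= 1.
Equations for k = 0 and k = 1 (AR order 1):
  gamma(0) = phi_1 gamma(1) + c_0
  gamma(1) = phi_1 gamma(0) + c_1
Substituting the second into the first: gamma(0) (1 - phi_1^2) = c_0 + phi_1 c_1, so
  gamma(0) = c_0 / (1 - phi_1^2) = 3 / (1 - (0.706)^2) = 3 / 0.501564 = 5.981291.
  gamma(1) = phi_1 gamma(0) = (0.706)(5.981291) = 4.222791.
Therefore gamma(1) = 4.2228 (to 4 decimal places).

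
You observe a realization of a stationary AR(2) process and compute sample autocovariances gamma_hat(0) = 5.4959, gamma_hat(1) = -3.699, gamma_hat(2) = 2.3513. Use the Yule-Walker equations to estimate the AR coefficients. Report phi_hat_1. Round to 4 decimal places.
\hat\phi_{1} = -0.7040

The Yule-Walker equations for an AR(p) process read, in matrix form,
  Gamma_p phi = r_p,   with   (Gamma_p)_{ij} = gamma(|i - j|),
                       (r_p)_i = gamma(i),   i,j = 1..p.
Substitute the sample gammas (Toeplitz matrix and right-hand side of size 2):
  Gamma_p = [[5.4959, -3.699], [-3.699, 5.4959]]
  r_p     = [-3.699, 2.3513]
Written out:
  5.4959 phi_1 - 3.699 phi_2 = -3.699
  -3.699 phi_1 + 5.4959 phi_2 = 2.3513
Solve by Cramer's rule:
  det = gamma(0)^2 - gamma(1)^2 = (5.4959)^2 - (-3.699)^2 = 30.20491681 - 13.682601 = 16.52231581
  phi_hat_1 = [gamma(1) gamma(0) - gamma(1) gamma(2)] / det = [(-3.699)(5.4959) - (-3.699)(2.3513)] / 16.52231581 = -11.6318754 / 16.52231581 = -0.704
  phi_hat_2 = [gamma(0) gamma(2) - gamma(1)^2] / det = [(5.4959)(2.3513) - (-3.699)^2] / 16.52231581 = -0.76009133 / 16.52231581 = -0.046
So phi_hat = [-0.7040, -0.0460].
Therefore phi_hat_1 = -0.7040.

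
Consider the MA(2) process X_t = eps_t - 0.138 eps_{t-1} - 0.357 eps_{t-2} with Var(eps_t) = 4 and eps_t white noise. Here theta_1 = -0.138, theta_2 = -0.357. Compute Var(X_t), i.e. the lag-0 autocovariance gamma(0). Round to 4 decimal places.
\gamma(0) = 4.5860

For an MA(q) process X_t = eps_t + sum_i theta_i eps_{t-i} with
Var(eps_t) = sigma^2, the variance is
  gamma(0) = sigma^2 * (1 + sum_i theta_i^2).
  sum_i theta_i^2 = (-0.138)^2 + (-0.357)^2 = 0.019044 + 0.127449 = 0.146493.
  gamma(0) = 4 * (1 + 0.146493) = 4 * 1.146493 = 4.585972, which rounds to 4.5860.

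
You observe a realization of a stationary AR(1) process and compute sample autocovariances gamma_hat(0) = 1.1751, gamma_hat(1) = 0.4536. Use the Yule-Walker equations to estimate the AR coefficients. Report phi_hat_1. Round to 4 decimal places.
\hat\phi_{1} = 0.3860

The Yule-Walker equations for an AR(p) process read, in matrix form,
  Gamma_p phi = r_p,   with   (Gamma_p)_{ij} = gamma(|i - j|),
                       (r_p)_i = gamma(i),   i,j = 1..p.
Substitute the sample gammas (Toeplitz matrix and right-hand side of size 1):
  Gamma_p = [[1.1751]]
  r_p     = [0.4536]
With p = 1 this is the single equation gamma(0) phi_1 = gamma(1):
  phi_hat_1 = gamma(1) / gamma(0) = 0.4536 / 1.1751 = 0.3860.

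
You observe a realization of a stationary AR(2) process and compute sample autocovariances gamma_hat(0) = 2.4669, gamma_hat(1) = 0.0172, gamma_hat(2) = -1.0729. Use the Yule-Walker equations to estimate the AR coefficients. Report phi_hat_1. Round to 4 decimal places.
\hat\phi_{1} = 0.0100

The Yule-Walker equations for an AR(p) process read, in matrix form,
  Gamma_p phi = r_p,   with   (Gamma_p)_{ij} = gamma(|i - j|),
                       (r_p)_i = gamma(i),   i,j = 1..p.
Substitute the sample gammas (Toeplitz matrix and right-hand side of size 2):
  Gamma_p = [[2.4669, 0.0172], [0.0172, 2.4669]]
  r_p     = [0.0172, -1.0729]
Written out:
  2.4669 phi_1 + 0.0172 phi_2 = 0.0172
  0.0172 phi_1 + 2.4669 phi_2 = -1.0729
Solve by Cramer's rule:
  det = gamma(0)^2 - gamma(1)^2 = (2.4669)^2 - (0.0172)^2 = 6.08559561 - 0.00029584 = 6.08529977
  phi_hat_1 = [gamma(1) gamma(0) - gamma(1) gamma(2)] / det = [(0.0172)(2.4669) - (0.0172)(-1.0729)] / 6.08529977 = 0.06088456 / 6.08529977 = 0.01
  phi_hat_2 = [gamma(0) gamma(2) - gamma(1)^2] / det = [(2.4669)(-1.0729) - (0.0172)^2] / 6.08529977 = -2.64703285 / 6.08529977 = -0.435
So phi_hat = [0.0100, -0.4350].
Therefore phi_hat_1 = 0.0100.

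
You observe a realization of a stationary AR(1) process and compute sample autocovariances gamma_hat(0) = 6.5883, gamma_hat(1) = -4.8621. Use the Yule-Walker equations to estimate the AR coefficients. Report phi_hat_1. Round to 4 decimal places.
\hat\phi_{1} = -0.7380

The Yule-Walker equations for an AR(p) process read, in matrix form,
  Gamma_p phi = r_p,   with   (Gamma_p)_{ij} = gamma(|i - j|),
                       (r_p)_i = gamma(i),   i,j = 1..p.
Substitute the sample gammas (Toeplitz matrix and right-hand side of size 1):
  Gamma_p = [[6.5883]]
  r_p     = [-4.8621]
With p = 1 this is the single equation gamma(0) phi_1 = gamma(1):
  phi_hat_1 = gamma(1) / gamma(0) = -4.8621 / 6.5883 = -0.7380.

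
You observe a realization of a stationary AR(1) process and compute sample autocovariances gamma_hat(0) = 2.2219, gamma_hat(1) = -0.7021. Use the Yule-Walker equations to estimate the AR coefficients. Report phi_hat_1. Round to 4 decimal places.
\hat\phi_{1} = -0.3160

The Yule-Walker equations for an AR(p) process read, in matrix form,
  Gamma_p phi = r_p,   with   (Gamma_p)_{ij} = gamma(|i - j|),
                       (r_p)_i = gamma(i),   i,j = 1..p.
Substitute the sample gammas (Toeplitz matrix and right-hand side of size 1):
  Gamma_p = [[2.2219]]
  r_p     = [-0.7021]
With p = 1 this is the single equation gamma(0) phi_1 = gamma(1):
  phi_hat_1 = gamma(1) / gamma(0) = -0.7021 / 2.2219 = -0.3160.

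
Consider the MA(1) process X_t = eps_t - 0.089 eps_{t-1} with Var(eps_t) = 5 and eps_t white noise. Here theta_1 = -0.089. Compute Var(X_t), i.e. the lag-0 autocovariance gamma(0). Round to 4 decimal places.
\gamma(0) = 5.0396

For an MA(q) process X_t = eps_t + sum_i theta_i eps_{t-i} with
Var(eps_t) = sigma^2, the variance is
  gamma(0) = sigma^2 * (1 + sum_i theta_i^2).
  sum_i theta_i^2 = (-0.089)^2 = 0.007921.
  gamma(0) = 5 * (1 + 0.007921) = 5 * 1.007921 = 5.039605, which rounds to 5.0396.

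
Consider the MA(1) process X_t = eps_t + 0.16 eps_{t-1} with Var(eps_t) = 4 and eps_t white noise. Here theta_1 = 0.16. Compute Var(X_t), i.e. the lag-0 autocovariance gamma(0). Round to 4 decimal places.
\gamma(0) = 4.1024

For an MA(q) process X_t = eps_t + sum_i theta_i eps_{t-i} with
Var(eps_t) = sigma^2, the variance is
  gamma(0) = sigma^2 * (1 + sum_i theta_i^2).
  sum_i theta_i^2 = (0.16)^2 = 0.0256.
  gamma(0) = 4 * (1 + 0.0256) = 4 * 1.0256 = 4.1024.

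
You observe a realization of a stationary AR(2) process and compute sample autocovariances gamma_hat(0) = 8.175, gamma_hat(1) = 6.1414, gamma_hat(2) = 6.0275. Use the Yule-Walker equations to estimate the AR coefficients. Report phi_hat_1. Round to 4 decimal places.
\hat\phi_{1} = 0.4530

The Yule-Walker equations for an AR(p) process read, in matrix form,
  Gamma_p phi = r_p,   with   (Gamma_p)_{ij} = gamma(|i - j|),
                       (r_p)_i = gamma(i),   i,j = 1..p.
Substitute the sample gammas (Toeplitz matrix and right-hand side of size 2):
  Gamma_p = [[8.175, 6.1414], [6.1414, 8.175]]
  r_p     = [6.1414, 6.0275]
Written out:
  8.175 phi_1 + 6.1414 phi_2 = 6.1414
  6.1414 phi_1 + 8.175 phi_2 = 6.0275
Solve by Cramer's rule:
  det = gamma(0)^2 - gamma(1)^2 = (8.175)^2 - (6.1414)^2 = 66.830625 - 37.71679396 = 29.11383104
  phi_hat_1 = [gamma(1) gamma(0) - gamma(1) gamma(2)] / det = [(6.1414)(8.175) - (6.1414)(6.0275)] / 29.11383104 = 13.1886565 / 29.11383104 = 0.453
  phi_hat_2 = [gamma(0) gamma(2) - gamma(1)^2] / det = [(8.175)(6.0275) - (6.1414)^2] / 29.11383104 = 11.55801854 / 29.11383104 = 0.397
So phi_hat = [0.4530, 0.3970].
Therefore phi_hat_1 = 0.4530.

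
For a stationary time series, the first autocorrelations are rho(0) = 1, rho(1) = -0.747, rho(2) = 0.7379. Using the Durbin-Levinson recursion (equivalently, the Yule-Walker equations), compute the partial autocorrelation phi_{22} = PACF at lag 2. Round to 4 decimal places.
\phi_{22} = 0.4070

The PACF at lag k is phi_{kk}, the last component of the solution
to the Yule-Walker system G_k phi = r_k where
  (G_k)_{ij} = rho(|i - j|), (r_k)_i = rho(i), i,j = 1..k.
Equivalently, Durbin-Levinson gives phi_{kk} iteratively:
  phi_{11} = rho(1)
  phi_{kk} = [rho(k) - sum_{j=1..k-1} phi_{k-1,j} rho(k-j)]
            / [1 - sum_{j=1..k-1} phi_{k-1,j} rho(j)],
  phi_{k,j} = phi_{k-1,j} - phi_{kk} phi_{k-1,k-j},  j = 1..k-1.
Step k = 1:
  phi_11 = rho(1) = -0.747.
Step k = 2:
  phi_22 = [rho(2) - phi_11 rho(1)] / [1 - phi_11 rho(1)] = [0.7379 - (-0.747)(-0.747)] / [1 - (-0.747)(-0.747)]
         = 0.179891 / 0.441991 = 0.407.
Therefore phi_{22} = 0.4070.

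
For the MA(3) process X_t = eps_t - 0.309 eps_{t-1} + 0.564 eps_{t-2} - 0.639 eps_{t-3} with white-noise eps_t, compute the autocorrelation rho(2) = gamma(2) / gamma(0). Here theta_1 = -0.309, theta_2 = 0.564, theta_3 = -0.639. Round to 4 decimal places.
\rho(2) = 0.4179

For an MA(q) process with theta_0 = 1, the autocovariance is
  gamma(k) = sigma^2 * sum_{i=0..q-k} theta_i * theta_{i+k},
and rho(k) = gamma(k) / gamma(0). Sigma^2 cancels.
  numerator   = (1)*(0.564) + (-0.309)*(-0.639) = 0.761451.
  denominator = (1)^2 + (-0.309)^2 + (0.564)^2 + (-0.639)^2 = 1.821898.
  rho(2) = 0.761451 / 1.821898 = 0.4179.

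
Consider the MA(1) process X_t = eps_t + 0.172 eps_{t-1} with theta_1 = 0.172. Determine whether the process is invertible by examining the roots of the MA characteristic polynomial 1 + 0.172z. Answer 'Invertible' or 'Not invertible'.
\text{Invertible}

The MA(q) characteristic polynomial is P(z) = 1 + 0.172z.
Invertibility requires all roots to lie outside the unit circle, i.e. |z| > 1 for every root.
This is linear in z: 1 + (0.172) z = 0  =>  z = -1/(0.172) = -5.813953,  |z| = 5.813953.
Moduli of all roots: 5.8140.
All moduli strictly greater than 1? Yes.
Verdict: Invertible.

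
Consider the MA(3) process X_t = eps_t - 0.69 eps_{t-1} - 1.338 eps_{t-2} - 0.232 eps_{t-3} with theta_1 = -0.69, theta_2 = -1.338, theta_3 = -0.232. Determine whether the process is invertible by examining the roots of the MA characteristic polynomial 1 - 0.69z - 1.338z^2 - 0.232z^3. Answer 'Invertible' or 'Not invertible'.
\text{Not invertible}

The MA(q) characteristic polynomial is P(z) = 1 - 0.69z - 1.338z^2 - 0.232z^3.
Invertibility requires all roots to lie outside the unit circle, i.e. |z| > 1 for every root.
Degree 3: look for a simple real root z0 first, then factor out (1 - z/z0) and solve the remaining quadratic.
Testing z0 = -5: P(-5) = 1 + (-0.69)(-5) + (-1.338)(-5)^2 + (-0.232)(-5)^3
  = 1 + (3.45) + (-33.45) + (29) = 0.  So z_0 = -5 is a root, |z_0| = 5.
Divide out the factor (1 + 0.2 z) = (1 - z/z0) (since 1/z0 = -0.2):
  P(z) = (1 + 0.2 z)(1 + (-0.89) z + (-1.16) z^2)
  [check: z-coef -0.89 - (-0.2) = -0.69; z^2-coef -1.16 - (-0.2)(-0.89) = -1.338; z^3-coef -(-0.2)(-1.16) = -0.232.]
Remaining roots from the quadratic factor 1 + (-0.89) z + (-1.16) z^2:
  Set 1 + (-0.89) z + (-1.16) z^2 = 0, i.e. a z^2 + b z + c = 0 with a = -1.16, b = -0.89, c = 1.
  Discriminant D = b^2 - 4ac = (-0.89)^2 - 4*(-1.16)*1 = 0.7921 - (-4.64) = 5.4321.
  D >= 0, so the roots are real: z = (-b +/- sqrt(D)) / (2a) = (0.89 +/- 2.330687) / (-2.32).
    z_1 = (0.89 + 2.330687) / (-2.32) = -1.3882,   |z_1| = 1.3882.
    z_2 = (0.89 - 2.330687) / (-2.32) = 0.621,   |z_2| = 0.621.
Moduli of all roots: 5.0000, 1.3882, 0.6210.
All moduli strictly greater than 1? No.
Verdict: Not invertible.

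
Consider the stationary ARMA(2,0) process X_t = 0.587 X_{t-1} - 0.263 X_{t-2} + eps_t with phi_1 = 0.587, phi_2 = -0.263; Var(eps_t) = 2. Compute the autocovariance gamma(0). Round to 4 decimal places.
\gamma(0) = 2.7406

Multiply the model equation by X_{t-k} and take expectations. With theta_0 = psi_0 = 1 and psi_j the MA(infinity) weights, this gives
  gamma(k) - sum_i phi_i gamma(k-i) = c_k,
  c_k = sigma^2 * sum_{j=k..q} theta_j psi_{j-k}   (c_k = 0 for k > q),
using gamma(-m) = gamma(m).
Pure AR (q = 0): c_0 = sigma^2 = 2, c_k = 0 for k >= 1.
Equations for k = 0, 1, 2 (AR order 2, c_2 = 0):
  (E0) gamma(0) = phi_1 gamma(1) + phi_2 gamma(2) + c_0
  (E1) gamma(1) = phi_1 gamma(0) + phi_2 gamma(1) + c_1
  (E2) gamma(2) = phi_1 gamma(1) + phi_2 gamma(0)
From (E1): gamma(1) = A gamma(0) + B with
  A = phi_1 / (1 - phi_2) = 0.587 / 1.263 = 0.464766,   B = c_1 / (1 - phi_2) = 0 / 1.263 = 0.
Insert (E2) into (E0): gamma(0) (1 - phi_2^2) = phi_1 (1 + phi_2) gamma(1) + c_0.
  phi_1 (1 + phi_2) = (0.587)(0.737) = 0.432619,   1 - phi_2^2 = 0.930831.
Replace gamma(1) by A gamma(0) + B and collect gamma(0):
  gamma(0) [0.930831 - (0.432619)(0.464766)] = c_0 = 2
  gamma(0) * 0.729764 = 2
  gamma(0) = 2 / 0.729764 = 2.740611.
Therefore gamma(0) = 2.7406 (to 4 decimal places).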